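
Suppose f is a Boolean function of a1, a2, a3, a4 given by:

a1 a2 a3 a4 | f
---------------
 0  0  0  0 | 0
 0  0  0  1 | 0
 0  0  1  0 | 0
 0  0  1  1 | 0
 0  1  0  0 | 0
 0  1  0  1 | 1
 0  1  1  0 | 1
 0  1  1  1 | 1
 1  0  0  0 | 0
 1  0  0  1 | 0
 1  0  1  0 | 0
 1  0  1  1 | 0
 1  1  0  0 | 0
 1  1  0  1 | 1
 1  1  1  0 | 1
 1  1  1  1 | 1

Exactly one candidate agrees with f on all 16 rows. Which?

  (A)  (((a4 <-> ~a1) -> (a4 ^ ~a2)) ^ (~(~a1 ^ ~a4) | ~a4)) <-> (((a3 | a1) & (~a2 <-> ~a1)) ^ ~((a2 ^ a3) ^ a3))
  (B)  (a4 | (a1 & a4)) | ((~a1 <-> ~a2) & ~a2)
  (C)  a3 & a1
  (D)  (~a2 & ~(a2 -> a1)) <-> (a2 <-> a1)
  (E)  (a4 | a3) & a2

E

(A) fails at (0,0,1,0): the formula yields 1, f is 0.
(B) fails at (0,0,0,0): the formula yields 1, f is 0.
(C) fails at (0,1,0,1): the formula yields 0, f is 1.
(D) fails at (0,1,0,0): the formula yields 1, f is 0.
Only (E) survives; checking it on all 16 rows confirms it matches f.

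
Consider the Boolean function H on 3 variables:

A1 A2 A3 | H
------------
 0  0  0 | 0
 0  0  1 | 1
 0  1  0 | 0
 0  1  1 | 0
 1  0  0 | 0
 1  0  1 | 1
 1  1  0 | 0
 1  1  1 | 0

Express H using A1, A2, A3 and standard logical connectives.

Collect the rows where H=1 — (0,0,1), (1,0,1) — and write one minterm per row: ¬A1·¬A2·A3, A1·¬A2·A3. Their union (logical OR) reproduces the table exactly.

H(A1, A2, A3) = ((~A1 & ~A2) & A3) | ((A1 & ~A2) & A3)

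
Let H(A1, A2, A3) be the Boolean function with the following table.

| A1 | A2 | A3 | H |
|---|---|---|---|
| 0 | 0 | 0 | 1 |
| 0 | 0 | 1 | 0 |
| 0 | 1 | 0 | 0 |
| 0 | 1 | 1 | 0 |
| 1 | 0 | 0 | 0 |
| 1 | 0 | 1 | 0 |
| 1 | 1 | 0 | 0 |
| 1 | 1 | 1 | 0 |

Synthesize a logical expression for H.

H(A1, A2, A3) = NOT ((A1 OR A2) OR A3)

The output is 1 only when every input is 0 — NOR of all inputs.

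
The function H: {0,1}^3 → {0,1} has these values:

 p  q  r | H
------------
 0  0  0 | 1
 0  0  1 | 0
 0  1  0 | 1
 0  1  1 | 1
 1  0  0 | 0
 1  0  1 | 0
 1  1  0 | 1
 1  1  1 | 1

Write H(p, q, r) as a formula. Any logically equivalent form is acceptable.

H(p, q, r) = NOT ((((NOT p AND NOT q) AND r) OR ((p AND NOT q) AND NOT r)) OR ((p AND NOT q) AND r))

There are just 3 zero rows: (0,0,1), (1,0,0), (1,0,1). Their minterms are ¬p·¬q·r, p·¬q·¬r, p·¬q·r; the OR of those covers precisely the 0-outputs, and negating it yields H.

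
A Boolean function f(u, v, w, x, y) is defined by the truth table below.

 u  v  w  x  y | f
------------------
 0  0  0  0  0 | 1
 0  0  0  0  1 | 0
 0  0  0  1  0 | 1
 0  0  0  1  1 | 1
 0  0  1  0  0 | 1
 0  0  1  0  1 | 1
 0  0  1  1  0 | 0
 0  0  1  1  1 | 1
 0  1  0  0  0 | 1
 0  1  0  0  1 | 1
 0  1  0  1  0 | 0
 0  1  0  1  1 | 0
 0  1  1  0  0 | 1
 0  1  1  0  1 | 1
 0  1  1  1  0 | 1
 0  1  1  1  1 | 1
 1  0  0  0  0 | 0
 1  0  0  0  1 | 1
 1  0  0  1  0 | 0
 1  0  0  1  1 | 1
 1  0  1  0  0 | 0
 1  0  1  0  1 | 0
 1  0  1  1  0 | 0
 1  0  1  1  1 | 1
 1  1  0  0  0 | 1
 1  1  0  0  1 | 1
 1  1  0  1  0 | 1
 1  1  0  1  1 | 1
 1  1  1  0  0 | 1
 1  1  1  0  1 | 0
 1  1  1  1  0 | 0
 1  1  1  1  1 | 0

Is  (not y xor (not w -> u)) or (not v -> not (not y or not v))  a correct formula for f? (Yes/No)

Check the formula against f row by row:
  u=0, v=0, w=0, x=0, y=0: formula gives 1, f = 1 ✓
  u=0, v=0, w=0, x=0, y=1: formula gives 0, f = 0 ✓
  u=0, v=0, w=0, x=1, y=0: formula gives 1, f = 1 ✓
  u=0, v=0, w=0, x=1, y=1: formula gives 0, but f = 1 ✗
Since they disagree at (0,0,0,1,1), the expression is not a correct formula for f.

No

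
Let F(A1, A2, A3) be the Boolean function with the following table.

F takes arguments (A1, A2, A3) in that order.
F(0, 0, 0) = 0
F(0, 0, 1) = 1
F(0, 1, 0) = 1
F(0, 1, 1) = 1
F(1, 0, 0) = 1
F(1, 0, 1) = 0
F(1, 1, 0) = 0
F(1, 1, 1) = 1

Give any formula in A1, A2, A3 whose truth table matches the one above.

F(A1, A2, A3) = ¬((((¬A1 ∧ ¬A2) ∧ ¬A3) ∨ ((A1 ∧ ¬A2) ∧ A3)) ∨ ((A1 ∧ A2) ∧ ¬A3))

The 0-rows are (0,0,0), (1,0,1), (1,1,0). Take each as a conjunction (¬A1·¬A2·¬A3, A1·¬A2·A3, A1·A2·¬A3), form their disjunction, and complement — that gives a formula that is 1 everywhere F is.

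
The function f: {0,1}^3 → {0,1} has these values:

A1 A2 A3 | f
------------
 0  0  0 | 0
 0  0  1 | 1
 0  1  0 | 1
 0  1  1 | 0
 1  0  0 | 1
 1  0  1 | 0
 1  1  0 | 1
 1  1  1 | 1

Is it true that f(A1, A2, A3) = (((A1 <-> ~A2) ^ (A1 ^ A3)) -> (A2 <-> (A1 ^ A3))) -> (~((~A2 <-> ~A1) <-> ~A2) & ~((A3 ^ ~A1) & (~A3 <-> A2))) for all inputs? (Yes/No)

Test each input against both f and the formula:
  A1=0, A2=0, A3=0: formula gives 0, f = 0 ✓
  A1=0, A2=0, A3=1: formula gives 1, f = 1 ✓
  A1=0, A2=1, A3=0: formula gives 1, f = 1 ✓
  A1=0, A2=1, A3=1: formula gives 0, f = 0 ✓
  A1=1, A2=0, A3=0: formula gives 1, f = 1 ✓
  …and likewise for the remaining 3 rows.
All 8 rows match — the expression computes f exactly.

Yes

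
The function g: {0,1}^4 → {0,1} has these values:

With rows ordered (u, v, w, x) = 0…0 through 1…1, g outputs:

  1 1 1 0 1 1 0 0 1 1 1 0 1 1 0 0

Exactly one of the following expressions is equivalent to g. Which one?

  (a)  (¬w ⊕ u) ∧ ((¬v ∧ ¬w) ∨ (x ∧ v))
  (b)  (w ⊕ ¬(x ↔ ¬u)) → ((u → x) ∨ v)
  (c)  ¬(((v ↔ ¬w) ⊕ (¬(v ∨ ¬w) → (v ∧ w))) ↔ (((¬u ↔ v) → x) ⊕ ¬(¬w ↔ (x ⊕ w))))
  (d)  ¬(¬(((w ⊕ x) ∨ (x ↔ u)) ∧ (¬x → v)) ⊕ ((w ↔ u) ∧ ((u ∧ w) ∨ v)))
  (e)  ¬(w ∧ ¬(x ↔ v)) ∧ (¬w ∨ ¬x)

(a) fails at (0,0,1,0): the formula yields 0, g is 1.
(b) fails at (0,0,1,1): the formula yields 1, g is 0.
(c) fails at (0,0,0,1): the formula yields 0, g is 1.
(d) fails at (0,0,0,0): the formula yields 0, g is 1.
That leaves (e). Evaluating it on every row reproduces the table of g exactly.

e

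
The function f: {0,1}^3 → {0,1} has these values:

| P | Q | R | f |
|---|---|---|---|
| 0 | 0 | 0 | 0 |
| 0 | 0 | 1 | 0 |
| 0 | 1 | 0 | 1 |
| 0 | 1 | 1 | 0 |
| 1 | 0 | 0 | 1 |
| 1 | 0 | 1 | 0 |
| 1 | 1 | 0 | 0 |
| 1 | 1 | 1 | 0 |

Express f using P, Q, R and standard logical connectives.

f(P, Q, R) = ((~P & Q) & ~R) | ((P & ~Q) & ~R)

The 1-rows are (0,1,0), (1,0,0). Each contributes one minterm — ¬P·Q·¬R; P·¬Q·¬R — and their disjunction is a sum-of-products form of f.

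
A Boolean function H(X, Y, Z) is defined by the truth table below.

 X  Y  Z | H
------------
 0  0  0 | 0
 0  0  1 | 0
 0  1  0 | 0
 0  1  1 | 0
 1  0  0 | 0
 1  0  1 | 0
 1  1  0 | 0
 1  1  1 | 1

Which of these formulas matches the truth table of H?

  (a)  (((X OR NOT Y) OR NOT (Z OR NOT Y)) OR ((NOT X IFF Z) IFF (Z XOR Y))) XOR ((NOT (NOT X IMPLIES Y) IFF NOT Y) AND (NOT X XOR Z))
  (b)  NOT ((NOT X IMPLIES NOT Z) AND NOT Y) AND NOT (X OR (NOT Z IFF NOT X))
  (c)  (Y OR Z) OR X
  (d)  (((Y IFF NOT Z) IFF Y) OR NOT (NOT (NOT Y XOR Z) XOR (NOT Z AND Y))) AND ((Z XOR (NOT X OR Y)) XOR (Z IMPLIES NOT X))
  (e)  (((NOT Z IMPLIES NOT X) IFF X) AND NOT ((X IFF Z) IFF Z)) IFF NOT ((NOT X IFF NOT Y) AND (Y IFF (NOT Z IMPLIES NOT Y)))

(a): at (0,0,1) it gives 1, but H = 0 — eliminated.
(b): at (0,0,1) it gives 1, but H = 0 — eliminated.
(c): at (0,0,1) it gives 1, but H = 0 — eliminated.
(d): at (0,1,1) it gives 1, but H = 0 — eliminated.
That leaves (e). Evaluating it on every row reproduces the table of H exactly.

e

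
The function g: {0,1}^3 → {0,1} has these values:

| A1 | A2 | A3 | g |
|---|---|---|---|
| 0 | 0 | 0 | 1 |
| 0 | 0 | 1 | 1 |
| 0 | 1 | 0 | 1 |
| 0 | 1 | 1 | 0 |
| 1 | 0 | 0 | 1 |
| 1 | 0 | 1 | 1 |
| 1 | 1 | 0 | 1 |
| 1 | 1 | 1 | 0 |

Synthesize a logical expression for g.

g is 0 on only 2 rows — (0,1,1), (1,1,1). Writing each as a minterm (¬A1·A2·A3, A1·A2·A3) and OR-ing them characterizes exactly where g=0, so g is the negation of that disjunction.

g(A1, A2, A3) = (((A1' · A2) · A3) + ((A1 · A2) · A3))'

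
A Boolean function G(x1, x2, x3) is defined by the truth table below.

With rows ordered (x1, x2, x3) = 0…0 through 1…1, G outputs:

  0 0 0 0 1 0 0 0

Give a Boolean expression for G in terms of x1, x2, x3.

Only row (1,0,0) gives 1. That row's minterm x1·¬x2·¬x3 is G directly.

G(x1, x2, x3) = (x1 and not x2) and not x3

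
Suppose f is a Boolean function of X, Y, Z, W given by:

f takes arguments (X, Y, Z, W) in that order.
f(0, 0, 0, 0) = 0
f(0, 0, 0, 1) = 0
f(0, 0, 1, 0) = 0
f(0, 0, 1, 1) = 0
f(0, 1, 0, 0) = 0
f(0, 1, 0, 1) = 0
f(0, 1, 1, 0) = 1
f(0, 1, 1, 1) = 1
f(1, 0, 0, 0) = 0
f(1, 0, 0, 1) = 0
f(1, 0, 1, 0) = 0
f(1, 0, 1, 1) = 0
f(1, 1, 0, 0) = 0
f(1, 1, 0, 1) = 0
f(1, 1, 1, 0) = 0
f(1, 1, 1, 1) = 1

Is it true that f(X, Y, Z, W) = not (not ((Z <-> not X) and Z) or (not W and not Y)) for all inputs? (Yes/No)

No

Check the formula against f row by row:
  X=0, Y=0, Z=0, W=0: formula gives 0, f = 0 ✓
  X=0, Y=0, Z=0, W=1: formula gives 0, f = 0 ✓
  X=0, Y=0, Z=1, W=0: formula gives 0, f = 0 ✓
  X=0, Y=0, Z=1, W=1: formula gives 1, but f = 0 ✗
Row (0,0,1,1) is a counterexample, so the formula is not equivalent to f.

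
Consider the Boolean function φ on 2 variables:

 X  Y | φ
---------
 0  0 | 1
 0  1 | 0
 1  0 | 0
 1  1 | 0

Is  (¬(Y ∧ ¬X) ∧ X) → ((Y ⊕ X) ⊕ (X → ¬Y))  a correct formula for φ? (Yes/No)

No

Check the formula against φ row by row:
  X=0, Y=0: formula gives 1, φ = 1 ✓
  X=0, Y=1: formula gives 1, but φ = 0 ✗
A single disagreement suffices: at (0,1) they differ, so the formula does not compute φ.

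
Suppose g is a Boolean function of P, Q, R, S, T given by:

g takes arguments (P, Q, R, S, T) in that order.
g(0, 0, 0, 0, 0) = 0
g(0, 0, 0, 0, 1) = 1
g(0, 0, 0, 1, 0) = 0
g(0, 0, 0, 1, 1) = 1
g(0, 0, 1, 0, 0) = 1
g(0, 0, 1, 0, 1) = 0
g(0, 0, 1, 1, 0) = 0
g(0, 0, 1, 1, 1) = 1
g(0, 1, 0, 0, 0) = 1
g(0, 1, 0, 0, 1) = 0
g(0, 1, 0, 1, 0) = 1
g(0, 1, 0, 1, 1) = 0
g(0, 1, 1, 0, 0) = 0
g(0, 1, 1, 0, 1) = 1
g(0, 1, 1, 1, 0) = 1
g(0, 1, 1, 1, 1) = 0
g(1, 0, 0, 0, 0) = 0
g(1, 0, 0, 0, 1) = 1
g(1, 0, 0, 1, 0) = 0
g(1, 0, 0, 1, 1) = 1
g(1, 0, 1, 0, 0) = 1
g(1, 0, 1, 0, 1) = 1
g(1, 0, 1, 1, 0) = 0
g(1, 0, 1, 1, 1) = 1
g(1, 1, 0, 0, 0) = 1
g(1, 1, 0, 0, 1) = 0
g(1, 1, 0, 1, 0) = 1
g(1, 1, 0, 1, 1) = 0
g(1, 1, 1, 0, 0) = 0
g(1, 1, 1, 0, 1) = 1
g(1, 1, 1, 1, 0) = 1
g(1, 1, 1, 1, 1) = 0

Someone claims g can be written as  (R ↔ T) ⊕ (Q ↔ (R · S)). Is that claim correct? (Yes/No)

Check the formula against g row by row:
  P=0, Q=0, R=0, S=0, T=0: formula gives 0, g = 0 ✓
  P=0, Q=0, R=0, S=0, T=1: formula gives 1, g = 1 ✓
  P=0, Q=0, R=0, S=1, T=0: formula gives 0, g = 0 ✓
  P=0, Q=0, R=0, S=1, T=1: formula gives 1, g = 1 ✓
  …
  P=1, Q=0, R=1, S=0, T=1: formula gives 0, but g = 1 ✗
Row (1,0,1,0,1) is a counterexample, so the formula is not equivalent to g.

No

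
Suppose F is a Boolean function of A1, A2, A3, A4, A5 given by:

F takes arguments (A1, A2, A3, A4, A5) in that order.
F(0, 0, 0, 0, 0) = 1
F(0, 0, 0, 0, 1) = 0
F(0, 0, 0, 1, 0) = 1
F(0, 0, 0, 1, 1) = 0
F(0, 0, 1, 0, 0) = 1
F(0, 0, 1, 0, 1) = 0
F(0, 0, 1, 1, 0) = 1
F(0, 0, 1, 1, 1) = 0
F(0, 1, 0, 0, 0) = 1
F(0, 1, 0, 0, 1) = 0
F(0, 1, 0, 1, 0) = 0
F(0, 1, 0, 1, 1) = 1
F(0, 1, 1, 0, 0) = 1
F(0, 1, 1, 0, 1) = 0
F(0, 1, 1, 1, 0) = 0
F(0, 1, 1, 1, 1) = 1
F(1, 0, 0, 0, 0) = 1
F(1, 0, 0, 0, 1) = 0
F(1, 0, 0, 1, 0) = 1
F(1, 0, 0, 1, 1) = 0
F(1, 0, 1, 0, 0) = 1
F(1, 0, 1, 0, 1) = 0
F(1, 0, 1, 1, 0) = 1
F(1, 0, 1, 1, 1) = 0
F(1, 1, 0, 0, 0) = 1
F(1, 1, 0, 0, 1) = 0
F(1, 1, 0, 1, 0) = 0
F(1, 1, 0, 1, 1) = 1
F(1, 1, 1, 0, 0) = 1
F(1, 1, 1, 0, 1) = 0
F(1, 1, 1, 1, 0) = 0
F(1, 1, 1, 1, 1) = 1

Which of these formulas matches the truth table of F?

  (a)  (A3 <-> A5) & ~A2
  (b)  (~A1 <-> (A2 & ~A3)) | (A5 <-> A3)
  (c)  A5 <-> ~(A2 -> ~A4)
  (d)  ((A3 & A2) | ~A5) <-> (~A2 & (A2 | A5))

(a) fails at (0,0,1,0,0): the formula yields 0, F is 1.
(b) fails at (0,0,1,0,0): the formula yields 0, F is 1.
(d) fails at (0,0,0,0,0): the formula yields 0, F is 1.
Only (c) survives; checking it on all 32 rows confirms it matches F.

c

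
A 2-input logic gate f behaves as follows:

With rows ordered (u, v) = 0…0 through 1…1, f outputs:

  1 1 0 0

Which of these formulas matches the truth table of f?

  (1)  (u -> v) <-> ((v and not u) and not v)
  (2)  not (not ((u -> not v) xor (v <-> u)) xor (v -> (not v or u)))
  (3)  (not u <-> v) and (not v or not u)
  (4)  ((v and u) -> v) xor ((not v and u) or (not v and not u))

2

(1): at (0,0) it gives 0, but f = 1 — eliminated.
(3): at (0,0) it gives 0, but f = 1 — eliminated.
(4): at (0,0) it gives 0, but f = 1 — eliminated.
That leaves (2). Evaluating it on every row reproduces the table of f exactly.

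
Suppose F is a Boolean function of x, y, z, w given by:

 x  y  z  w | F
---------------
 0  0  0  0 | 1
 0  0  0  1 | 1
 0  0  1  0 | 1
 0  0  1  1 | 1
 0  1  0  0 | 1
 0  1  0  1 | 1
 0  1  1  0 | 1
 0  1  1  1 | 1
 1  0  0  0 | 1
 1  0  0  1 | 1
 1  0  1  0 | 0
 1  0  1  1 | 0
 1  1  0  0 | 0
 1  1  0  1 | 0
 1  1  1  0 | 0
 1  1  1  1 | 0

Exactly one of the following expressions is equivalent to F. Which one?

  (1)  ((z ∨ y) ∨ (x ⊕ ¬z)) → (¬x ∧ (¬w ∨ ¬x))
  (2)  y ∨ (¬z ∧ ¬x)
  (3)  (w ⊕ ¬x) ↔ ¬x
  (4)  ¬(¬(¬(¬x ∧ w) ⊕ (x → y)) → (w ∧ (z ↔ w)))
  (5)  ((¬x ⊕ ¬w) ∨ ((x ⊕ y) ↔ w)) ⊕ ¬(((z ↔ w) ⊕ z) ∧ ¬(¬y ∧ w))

1

(2): at (0,0,1,0) it gives 0, but F = 1 — eliminated.
(3): at (0,0,0,1) it gives 0, but F = 1 — eliminated.
(4): at (0,0,0,1) it gives 0, but F = 1 — eliminated.
(5): at (0,0,0,1) it gives 0, but F = 1 — eliminated.
(1) is the remaining candidate, and it agrees with F on all 16 inputs.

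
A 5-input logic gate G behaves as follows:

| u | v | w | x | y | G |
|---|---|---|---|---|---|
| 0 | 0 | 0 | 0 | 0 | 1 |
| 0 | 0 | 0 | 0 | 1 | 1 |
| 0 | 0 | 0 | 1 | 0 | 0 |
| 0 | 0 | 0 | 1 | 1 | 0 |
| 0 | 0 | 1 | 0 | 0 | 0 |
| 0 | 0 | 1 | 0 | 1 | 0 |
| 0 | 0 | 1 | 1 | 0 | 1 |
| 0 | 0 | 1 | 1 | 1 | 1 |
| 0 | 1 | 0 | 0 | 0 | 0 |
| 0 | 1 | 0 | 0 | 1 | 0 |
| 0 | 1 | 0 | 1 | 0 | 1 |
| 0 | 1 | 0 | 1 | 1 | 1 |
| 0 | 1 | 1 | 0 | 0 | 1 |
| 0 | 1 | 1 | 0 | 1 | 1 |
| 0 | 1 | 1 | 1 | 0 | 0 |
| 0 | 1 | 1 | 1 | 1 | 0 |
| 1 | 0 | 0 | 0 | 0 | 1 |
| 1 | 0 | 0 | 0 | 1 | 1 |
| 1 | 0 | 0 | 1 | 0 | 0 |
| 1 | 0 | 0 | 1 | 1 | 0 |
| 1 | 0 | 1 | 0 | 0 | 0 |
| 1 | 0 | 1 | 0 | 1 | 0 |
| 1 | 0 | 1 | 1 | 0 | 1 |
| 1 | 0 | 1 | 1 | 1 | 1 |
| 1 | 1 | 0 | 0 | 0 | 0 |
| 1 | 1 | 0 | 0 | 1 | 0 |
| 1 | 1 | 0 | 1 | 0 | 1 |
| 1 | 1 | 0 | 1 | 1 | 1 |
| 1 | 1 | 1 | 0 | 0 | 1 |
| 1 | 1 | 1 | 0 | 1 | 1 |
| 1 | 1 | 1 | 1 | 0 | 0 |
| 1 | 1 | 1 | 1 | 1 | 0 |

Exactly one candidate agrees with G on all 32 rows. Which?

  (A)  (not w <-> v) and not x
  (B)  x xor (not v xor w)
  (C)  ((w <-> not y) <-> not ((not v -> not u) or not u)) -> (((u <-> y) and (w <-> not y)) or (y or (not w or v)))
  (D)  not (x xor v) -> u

(A) fails at (0,0,0,0,0): the formula yields 0, G is 1.
(C) fails at (0,0,0,1,0): the formula yields 1, G is 0.
(D) fails at (0,0,0,0,0): the formula yields 0, G is 1.
(B) is the remaining candidate, and it agrees with G on all 32 inputs.

B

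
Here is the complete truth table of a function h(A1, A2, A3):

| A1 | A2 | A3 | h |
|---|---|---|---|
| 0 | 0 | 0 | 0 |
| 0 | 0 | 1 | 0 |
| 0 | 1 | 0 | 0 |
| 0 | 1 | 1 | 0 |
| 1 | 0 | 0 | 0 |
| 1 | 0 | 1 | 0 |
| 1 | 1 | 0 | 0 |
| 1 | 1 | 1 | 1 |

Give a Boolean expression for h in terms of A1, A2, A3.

The output is 1 only when every input is 1 — the AND of all inputs.

h(A1, A2, A3) = (A1 · A2) · A3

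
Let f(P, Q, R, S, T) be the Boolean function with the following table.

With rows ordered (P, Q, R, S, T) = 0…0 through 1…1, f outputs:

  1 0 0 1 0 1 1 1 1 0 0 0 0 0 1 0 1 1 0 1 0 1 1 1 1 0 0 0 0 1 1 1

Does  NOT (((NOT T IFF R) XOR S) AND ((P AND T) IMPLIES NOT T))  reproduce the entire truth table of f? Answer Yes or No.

Evaluate NOT (((NOT T IFF R) XOR S) AND ((P AND T) IMPLIES NOT T)) on each row and compare to f:
  P=0, Q=0, R=0, S=0, T=0: formula gives 1, f = 1 ✓
  P=0, Q=0, R=0, S=0, T=1: formula gives 0, f = 0 ✓
  P=0, Q=0, R=0, S=1, T=0: formula gives 0, f = 0 ✓
  P=0, Q=0, R=0, S=1, T=1: formula gives 1, f = 1 ✓
  …
  P=0, Q=0, R=1, S=1, T=1: formula gives 0, but f = 1 ✗
A single disagreement suffices: at (0,0,1,1,1) they differ, so the formula does not compute f.

No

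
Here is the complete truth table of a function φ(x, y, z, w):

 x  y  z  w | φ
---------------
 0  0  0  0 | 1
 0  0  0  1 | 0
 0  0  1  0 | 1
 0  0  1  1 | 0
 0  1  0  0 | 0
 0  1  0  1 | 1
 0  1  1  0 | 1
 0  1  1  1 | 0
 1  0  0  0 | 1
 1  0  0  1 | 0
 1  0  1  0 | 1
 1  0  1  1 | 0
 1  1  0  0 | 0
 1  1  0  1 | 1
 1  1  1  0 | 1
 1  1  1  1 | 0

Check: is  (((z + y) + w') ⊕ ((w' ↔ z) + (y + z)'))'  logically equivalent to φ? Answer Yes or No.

Evaluate (((z + y) + w') ⊕ ((w' ↔ z) + (y + z)'))' on each row and compare to φ:
  x=0, y=0, z=0, w=0: formula gives 1, φ = 1 ✓
  x=0, y=0, z=0, w=1: formula gives 0, φ = 0 ✓
  x=0, y=0, z=1, w=0: formula gives 1, φ = 1 ✓
  x=0, y=0, z=1, w=1: formula gives 0, φ = 0 ✓
  … (the remaining 12 rows also agree.)
All 16 rows match — the expression computes φ exactly.

Yes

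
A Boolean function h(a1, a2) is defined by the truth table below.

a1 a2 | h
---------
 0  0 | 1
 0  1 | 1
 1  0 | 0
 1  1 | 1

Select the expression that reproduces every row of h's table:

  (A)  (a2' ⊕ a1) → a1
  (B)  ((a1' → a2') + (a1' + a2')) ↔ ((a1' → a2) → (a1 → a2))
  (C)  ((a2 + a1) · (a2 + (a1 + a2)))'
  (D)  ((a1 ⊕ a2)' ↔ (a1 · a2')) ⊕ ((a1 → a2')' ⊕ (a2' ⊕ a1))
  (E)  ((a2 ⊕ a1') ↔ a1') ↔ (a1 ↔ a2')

B

(A): at (0,0) it gives 0, but h = 1 — eliminated.
(C): at (0,1) it gives 0, but h = 1 — eliminated.
(D): at (1,1) it gives 0, but h = 1 — eliminated.
(E): at (0,0) it gives 0, but h = 1 — eliminated.
Only (B) survives; checking it on all 4 rows confirms it matches h.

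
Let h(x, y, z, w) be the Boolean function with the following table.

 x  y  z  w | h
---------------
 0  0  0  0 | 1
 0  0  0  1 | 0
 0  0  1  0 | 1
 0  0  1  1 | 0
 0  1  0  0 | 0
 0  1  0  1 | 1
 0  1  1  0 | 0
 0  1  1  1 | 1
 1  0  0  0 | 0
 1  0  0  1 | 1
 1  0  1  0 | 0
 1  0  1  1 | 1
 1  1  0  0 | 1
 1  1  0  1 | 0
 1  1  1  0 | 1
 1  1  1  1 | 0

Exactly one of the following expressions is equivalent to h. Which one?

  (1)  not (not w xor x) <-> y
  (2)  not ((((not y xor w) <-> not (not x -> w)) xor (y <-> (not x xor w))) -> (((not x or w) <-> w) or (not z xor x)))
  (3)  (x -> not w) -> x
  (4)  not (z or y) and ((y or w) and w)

(2) disagrees with h on (0,0,0,0) (formula → 0, table → 1); rule it out.
(3) disagrees with h on (0,0,0,0) (formula → 0, table → 1); rule it out.
(4) disagrees with h on (0,0,0,0) (formula → 0, table → 1); rule it out.
That leaves (1). Evaluating it on every row reproduces the table of h exactly.

1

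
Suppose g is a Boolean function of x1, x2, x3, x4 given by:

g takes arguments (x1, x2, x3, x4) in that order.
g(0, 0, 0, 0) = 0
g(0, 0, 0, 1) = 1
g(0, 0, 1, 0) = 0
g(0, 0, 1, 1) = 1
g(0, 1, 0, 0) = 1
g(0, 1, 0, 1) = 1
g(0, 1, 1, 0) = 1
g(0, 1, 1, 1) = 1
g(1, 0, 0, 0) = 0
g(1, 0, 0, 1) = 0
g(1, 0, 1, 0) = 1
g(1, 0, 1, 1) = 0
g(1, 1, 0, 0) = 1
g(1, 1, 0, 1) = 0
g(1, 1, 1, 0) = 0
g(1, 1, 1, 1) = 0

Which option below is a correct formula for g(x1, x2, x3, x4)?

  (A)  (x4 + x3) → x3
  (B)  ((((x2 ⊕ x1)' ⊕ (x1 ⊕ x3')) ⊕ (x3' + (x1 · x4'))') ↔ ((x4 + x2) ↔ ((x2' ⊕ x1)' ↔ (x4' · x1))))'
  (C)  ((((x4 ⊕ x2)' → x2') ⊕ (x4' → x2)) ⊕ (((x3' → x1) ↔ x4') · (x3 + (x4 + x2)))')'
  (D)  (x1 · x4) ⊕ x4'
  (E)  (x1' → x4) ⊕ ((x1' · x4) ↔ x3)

B

(A): at (0,0,0,0) it gives 1, but g = 0 — eliminated.
(C): at (0,0,0,0) it gives 1, but g = 0 — eliminated.
(D): at (0,0,0,0) it gives 1, but g = 0 — eliminated.
(E): at (0,0,0,0) it gives 1, but g = 0 — eliminated.
Only (B) survives; checking it on all 16 rows confirms it matches g.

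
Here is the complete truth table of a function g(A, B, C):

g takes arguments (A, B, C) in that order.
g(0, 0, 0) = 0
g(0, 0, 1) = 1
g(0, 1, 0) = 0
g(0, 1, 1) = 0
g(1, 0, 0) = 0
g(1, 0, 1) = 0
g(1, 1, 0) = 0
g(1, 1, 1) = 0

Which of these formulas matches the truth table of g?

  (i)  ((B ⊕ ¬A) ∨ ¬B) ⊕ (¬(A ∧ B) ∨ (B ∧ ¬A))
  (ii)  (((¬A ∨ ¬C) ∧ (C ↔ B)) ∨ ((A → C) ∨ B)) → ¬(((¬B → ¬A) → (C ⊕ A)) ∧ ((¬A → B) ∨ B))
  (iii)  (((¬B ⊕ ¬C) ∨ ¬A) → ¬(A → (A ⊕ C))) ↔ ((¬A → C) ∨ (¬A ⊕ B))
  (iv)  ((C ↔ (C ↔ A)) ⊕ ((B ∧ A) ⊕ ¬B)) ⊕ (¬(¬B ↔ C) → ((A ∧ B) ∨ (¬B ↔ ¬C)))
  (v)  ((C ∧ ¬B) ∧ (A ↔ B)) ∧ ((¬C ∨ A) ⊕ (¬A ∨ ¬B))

(i) fails at (0,0,1): the formula yields 0, g is 1.
(ii) fails at (0,0,0): the formula yields 1, g is 0.
(iii) fails at (0,0,1): the formula yields 0, g is 1.
(iv) fails at (0,0,1): the formula yields 0, g is 1.
(v) is the remaining candidate, and it agrees with g on all 8 inputs.

v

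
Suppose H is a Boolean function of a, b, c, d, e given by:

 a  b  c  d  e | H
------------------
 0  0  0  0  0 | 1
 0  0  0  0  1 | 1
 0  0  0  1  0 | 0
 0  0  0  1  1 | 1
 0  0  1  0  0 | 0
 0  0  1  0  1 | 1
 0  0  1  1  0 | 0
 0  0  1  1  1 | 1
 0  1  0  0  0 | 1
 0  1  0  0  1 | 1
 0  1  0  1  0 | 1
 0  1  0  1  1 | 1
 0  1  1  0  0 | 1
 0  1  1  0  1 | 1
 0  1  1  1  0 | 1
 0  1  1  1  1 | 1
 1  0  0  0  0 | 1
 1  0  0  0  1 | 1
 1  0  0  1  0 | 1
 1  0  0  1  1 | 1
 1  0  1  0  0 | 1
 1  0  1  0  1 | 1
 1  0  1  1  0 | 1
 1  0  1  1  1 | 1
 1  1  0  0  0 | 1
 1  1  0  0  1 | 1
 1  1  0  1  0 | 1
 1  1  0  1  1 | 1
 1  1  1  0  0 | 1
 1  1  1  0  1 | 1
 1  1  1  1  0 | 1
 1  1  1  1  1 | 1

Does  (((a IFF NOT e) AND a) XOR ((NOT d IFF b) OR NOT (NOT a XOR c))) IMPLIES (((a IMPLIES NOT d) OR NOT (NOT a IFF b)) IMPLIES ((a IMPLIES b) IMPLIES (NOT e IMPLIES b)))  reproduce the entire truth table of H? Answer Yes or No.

Test each input against both H and the formula:
  a=0, b=0, c=0, d=0, e=0: formula gives 1, H = 1 ✓
  a=0, b=0, c=0, d=0, e=1: formula gives 1, H = 1 ✓
  a=0, b=0, c=0, d=1, e=0: formula gives 0, H = 0 ✓
  a=0, b=0, c=0, d=1, e=1: formula gives 1, H = 1 ✓
  … (the remaining 28 rows also agree.)
All 32 rows match — the expression computes H exactly.

Yes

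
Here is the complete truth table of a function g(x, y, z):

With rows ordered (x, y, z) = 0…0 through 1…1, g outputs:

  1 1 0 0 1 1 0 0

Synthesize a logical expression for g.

g(x, y, z) = NOT y

The output is the negation of y.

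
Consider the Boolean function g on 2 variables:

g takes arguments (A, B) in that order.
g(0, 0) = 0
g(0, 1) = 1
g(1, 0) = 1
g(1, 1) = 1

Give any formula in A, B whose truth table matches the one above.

g is 0 on exactly one input, (0,0), whose minterm is ¬A·¬B. So g is the negation of that single conjunction.

g(A, B) = NOT (NOT A AND NOT B)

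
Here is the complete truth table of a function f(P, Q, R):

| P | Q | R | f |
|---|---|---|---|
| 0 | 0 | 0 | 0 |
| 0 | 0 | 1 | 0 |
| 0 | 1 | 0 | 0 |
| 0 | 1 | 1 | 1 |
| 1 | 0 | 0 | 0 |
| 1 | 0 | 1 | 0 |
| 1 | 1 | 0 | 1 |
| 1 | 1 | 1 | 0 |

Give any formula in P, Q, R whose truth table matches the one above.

f(P, Q, R) = ((¬P ∧ Q) ∧ R) ∨ ((P ∧ Q) ∧ ¬R)

The 1-rows are (0,1,1), (1,1,0). Each contributes one minterm — ¬P·Q·R; P·Q·¬R — and their disjunction is a sum-of-products form of f.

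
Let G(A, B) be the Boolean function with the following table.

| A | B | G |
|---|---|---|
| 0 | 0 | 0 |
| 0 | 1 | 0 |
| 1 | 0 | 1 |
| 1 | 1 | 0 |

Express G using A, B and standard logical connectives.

G(A, B) = A AND NOT B

1 only at (1,0): A AND NOT B.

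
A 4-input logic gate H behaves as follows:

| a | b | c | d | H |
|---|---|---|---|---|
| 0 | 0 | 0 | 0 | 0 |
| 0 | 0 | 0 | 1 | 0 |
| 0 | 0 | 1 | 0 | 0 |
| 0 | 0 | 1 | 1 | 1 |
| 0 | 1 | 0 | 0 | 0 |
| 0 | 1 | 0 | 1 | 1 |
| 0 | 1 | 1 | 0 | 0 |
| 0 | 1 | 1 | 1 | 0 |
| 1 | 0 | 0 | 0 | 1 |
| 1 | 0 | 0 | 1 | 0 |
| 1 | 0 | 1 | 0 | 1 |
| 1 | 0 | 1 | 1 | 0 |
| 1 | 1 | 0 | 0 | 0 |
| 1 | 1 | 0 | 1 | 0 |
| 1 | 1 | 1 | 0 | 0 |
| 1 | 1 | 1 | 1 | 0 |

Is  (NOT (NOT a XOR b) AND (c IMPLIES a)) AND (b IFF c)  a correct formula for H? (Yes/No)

Test each input against both H and the formula:
  a=0, b=0, c=0, d=0: formula gives 0, H = 0 ✓
  a=0, b=0, c=0, d=1: formula gives 0, H = 0 ✓
  a=0, b=0, c=1, d=0: formula gives 0, H = 0 ✓
  a=0, b=0, c=1, d=1: formula gives 0, but H = 1 ✗
A single disagreement suffices: at (0,0,1,1) they differ, so the formula does not compute H.

No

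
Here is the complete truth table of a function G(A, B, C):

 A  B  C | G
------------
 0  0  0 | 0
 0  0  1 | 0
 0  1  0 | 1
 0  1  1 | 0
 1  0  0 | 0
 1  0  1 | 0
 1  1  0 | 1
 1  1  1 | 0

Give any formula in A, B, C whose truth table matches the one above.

G(A, B, C) = ((NOT A AND B) AND NOT C) OR ((A AND B) AND NOT C)

G=1 on 2 inputs: (0,1,0), (1,1,0). Reading each as a conjunction of literals (¬A·B·¬C, A·B·¬C) and taking the OR gives the canonical DNF.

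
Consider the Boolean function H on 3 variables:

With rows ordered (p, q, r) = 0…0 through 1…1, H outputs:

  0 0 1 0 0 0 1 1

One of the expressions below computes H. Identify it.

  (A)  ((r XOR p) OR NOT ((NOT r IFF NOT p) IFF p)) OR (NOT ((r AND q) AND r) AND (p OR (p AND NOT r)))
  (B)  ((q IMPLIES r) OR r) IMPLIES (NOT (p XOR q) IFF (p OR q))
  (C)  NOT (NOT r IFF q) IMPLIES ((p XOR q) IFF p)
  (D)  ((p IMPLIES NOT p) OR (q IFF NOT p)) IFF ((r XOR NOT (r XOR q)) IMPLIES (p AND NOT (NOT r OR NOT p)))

B

(A) fails at (0,0,0): the formula yields 1, H is 0.
(C) fails at (0,0,0): the formula yields 1, H is 0.
(D) fails at (0,1,1): the formula yields 1, H is 0.
That leaves (B). Evaluating it on every row reproduces the table of H exactly.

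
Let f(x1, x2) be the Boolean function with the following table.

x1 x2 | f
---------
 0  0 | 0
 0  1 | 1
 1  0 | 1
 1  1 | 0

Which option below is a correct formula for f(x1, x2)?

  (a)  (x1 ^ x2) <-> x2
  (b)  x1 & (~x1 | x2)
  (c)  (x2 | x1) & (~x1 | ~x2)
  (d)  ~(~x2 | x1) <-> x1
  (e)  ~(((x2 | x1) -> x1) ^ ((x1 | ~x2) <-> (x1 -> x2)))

c

(a) disagrees with f on (0,0) (formula → 1, table → 0); rule it out.
(b) disagrees with f on (0,1) (formula → 0, table → 1); rule it out.
(d) disagrees with f on (0,0) (formula → 1, table → 0); rule it out.
(e) disagrees with f on (0,0) (formula → 1, table → 0); rule it out.
That leaves (c). Evaluating it on every row reproduces the table of f exactly.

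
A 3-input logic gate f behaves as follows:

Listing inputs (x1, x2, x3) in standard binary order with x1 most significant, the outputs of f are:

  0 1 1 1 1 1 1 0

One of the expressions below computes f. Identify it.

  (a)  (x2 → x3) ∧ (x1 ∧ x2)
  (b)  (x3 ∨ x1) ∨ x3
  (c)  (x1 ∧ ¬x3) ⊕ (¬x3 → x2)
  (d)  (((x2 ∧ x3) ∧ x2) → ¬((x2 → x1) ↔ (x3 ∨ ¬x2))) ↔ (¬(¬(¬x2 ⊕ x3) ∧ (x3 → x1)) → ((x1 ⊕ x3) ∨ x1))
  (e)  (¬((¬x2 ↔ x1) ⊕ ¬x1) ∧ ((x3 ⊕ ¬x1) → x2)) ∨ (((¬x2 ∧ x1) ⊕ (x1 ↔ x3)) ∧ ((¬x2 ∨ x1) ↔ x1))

(a): at (0,0,1) it gives 0, but f = 1 — eliminated.
(b): at (0,1,0) it gives 0, but f = 1 — eliminated.
(c): at (1,1,0) it gives 0, but f = 1 — eliminated.
(e): at (0,0,1) it gives 0, but f = 1 — eliminated.
That leaves (d). Evaluating it on every row reproduces the table of f exactly.

d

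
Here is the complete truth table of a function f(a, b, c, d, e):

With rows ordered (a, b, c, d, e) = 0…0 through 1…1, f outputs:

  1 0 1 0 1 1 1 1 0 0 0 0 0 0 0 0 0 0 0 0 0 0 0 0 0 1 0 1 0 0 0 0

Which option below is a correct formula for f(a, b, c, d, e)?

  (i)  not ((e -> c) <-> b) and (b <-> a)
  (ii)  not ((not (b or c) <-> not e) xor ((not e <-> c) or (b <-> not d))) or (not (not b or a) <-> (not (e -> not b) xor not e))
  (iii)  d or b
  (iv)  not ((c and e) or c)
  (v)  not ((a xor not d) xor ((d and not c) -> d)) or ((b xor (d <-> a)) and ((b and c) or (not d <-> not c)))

i

(ii) fails at (0,0,0,0,0): the formula yields 0, f is 1.
(iii) fails at (0,0,0,0,0): the formula yields 0, f is 1.
(iv) fails at (0,0,0,0,1): the formula yields 1, f is 0.
(v) fails at (0,0,0,0,1): the formula yields 1, f is 0.
That leaves (i). Evaluating it on every row reproduces the table of f exactly.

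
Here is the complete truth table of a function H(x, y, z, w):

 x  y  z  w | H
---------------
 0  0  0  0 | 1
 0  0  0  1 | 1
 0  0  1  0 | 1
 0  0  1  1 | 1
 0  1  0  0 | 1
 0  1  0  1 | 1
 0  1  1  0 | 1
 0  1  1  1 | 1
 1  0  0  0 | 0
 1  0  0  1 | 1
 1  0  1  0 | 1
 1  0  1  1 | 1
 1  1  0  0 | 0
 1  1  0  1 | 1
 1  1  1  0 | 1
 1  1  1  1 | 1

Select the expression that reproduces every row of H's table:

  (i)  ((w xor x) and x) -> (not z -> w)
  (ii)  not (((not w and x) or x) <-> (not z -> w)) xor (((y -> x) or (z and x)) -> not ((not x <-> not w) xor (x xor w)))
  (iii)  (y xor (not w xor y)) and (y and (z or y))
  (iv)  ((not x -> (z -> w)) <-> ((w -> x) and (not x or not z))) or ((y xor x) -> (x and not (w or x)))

i

(ii) disagrees with H on (0,0,0,0) (formula → 0, table → 1); rule it out.
(iii) disagrees with H on (0,0,0,0) (formula → 0, table → 1); rule it out.
(iv) disagrees with H on (0,1,0,1) (formula → 0, table → 1); rule it out.
Only (i) survives; checking it on all 16 rows confirms it matches H.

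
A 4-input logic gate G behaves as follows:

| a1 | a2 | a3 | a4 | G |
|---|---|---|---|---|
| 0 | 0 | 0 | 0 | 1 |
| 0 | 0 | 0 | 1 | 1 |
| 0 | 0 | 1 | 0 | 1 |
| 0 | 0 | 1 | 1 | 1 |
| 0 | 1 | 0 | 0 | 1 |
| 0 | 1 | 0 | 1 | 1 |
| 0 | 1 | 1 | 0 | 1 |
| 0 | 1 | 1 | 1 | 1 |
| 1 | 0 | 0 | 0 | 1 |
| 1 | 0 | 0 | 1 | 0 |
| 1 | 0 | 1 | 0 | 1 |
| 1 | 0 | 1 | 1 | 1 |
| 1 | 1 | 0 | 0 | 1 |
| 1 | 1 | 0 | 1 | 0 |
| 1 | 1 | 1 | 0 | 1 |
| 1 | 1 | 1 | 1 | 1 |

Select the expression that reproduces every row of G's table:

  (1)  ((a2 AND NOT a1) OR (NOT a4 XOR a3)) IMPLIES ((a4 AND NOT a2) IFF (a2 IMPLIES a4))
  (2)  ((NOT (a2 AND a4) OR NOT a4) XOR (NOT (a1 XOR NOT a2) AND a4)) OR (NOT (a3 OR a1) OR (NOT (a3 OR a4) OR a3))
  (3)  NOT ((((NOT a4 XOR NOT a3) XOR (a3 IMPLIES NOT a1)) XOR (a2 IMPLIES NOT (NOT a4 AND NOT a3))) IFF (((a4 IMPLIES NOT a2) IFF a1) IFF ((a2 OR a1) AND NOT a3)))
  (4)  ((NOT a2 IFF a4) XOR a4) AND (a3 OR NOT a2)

(1) disagrees with G on (0,0,0,0) (formula → 0, table → 1); rule it out.
(3) disagrees with G on (0,0,0,1) (formula → 0, table → 1); rule it out.
(4) disagrees with G on (0,0,0,0) (formula → 0, table → 1); rule it out.
(2) is the remaining candidate, and it agrees with G on all 16 inputs.

2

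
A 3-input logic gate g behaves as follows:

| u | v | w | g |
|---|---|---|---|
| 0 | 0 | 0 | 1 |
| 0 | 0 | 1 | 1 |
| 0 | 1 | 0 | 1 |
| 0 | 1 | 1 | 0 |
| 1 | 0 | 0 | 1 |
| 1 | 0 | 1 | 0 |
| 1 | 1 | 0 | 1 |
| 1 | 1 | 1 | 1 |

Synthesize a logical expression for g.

g(u, v, w) = ~(((~u & v) & w) | ((u & ~v) & w))

There are just 2 zero rows: (0,1,1), (1,0,1). Their minterms are ¬u·v·w, u·¬v·w; the OR of those covers precisely the 0-outputs, and negating it yields g.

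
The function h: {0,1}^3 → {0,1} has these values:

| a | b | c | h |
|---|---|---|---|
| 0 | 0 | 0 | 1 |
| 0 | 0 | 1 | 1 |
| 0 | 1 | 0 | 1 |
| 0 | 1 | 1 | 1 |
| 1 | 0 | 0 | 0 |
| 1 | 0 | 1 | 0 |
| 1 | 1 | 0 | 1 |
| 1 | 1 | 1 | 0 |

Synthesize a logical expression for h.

There are just 3 zero rows: (1,0,0), (1,0,1), (1,1,1). Their minterms are a·¬b·¬c, a·¬b·c, a·b·c; the OR of those covers precisely the 0-outputs, and negating it yields h.

h(a, b, c) = ~((((a & ~b) & ~c) | ((a & ~b) & c)) | ((a & b) & c))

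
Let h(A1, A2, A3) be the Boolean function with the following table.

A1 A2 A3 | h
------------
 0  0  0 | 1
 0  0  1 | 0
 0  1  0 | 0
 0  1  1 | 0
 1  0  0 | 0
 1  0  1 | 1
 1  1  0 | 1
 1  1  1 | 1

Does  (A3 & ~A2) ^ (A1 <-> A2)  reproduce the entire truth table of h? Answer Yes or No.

Check the formula against h row by row:
  A1=0, A2=0, A3=0: formula gives 1, h = 1 ✓
  A1=0, A2=0, A3=1: formula gives 0, h = 0 ✓
  A1=0, A2=1, A3=0: formula gives 0, h = 0 ✓
  A1=0, A2=1, A3=1: formula gives 0, h = 0 ✓
  A1=1, A2=0, A3=0: formula gives 0, h = 0 ✓
  …and likewise for the remaining 3 rows.
All 8 rows match — the expression computes h exactly.

Yes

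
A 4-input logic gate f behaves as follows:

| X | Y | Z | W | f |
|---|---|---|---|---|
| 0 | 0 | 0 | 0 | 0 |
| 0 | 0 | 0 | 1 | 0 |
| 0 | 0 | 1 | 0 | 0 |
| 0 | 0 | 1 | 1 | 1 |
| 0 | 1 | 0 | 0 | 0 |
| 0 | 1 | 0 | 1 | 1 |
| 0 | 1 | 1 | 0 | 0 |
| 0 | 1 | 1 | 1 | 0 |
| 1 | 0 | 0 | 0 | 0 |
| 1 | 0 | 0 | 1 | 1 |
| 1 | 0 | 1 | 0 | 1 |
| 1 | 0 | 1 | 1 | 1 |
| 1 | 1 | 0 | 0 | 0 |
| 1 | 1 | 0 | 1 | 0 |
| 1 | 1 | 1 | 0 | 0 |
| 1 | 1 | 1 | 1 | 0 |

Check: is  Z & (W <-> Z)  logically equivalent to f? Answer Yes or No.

Evaluate Z & (W <-> Z) on each row and compare to f:
  X=0, Y=0, Z=0, W=0: formula gives 0, f = 0 ✓
  X=0, Y=0, Z=0, W=1: formula gives 0, f = 0 ✓
  X=0, Y=0, Z=1, W=0: formula gives 0, f = 0 ✓
  X=0, Y=0, Z=1, W=1: formula gives 1, f = 1 ✓
  …
  X=0, Y=1, Z=0, W=1: formula gives 0, but f = 1 ✗
Row (0,1,0,1) is a counterexample, so the formula is not equivalent to f.

No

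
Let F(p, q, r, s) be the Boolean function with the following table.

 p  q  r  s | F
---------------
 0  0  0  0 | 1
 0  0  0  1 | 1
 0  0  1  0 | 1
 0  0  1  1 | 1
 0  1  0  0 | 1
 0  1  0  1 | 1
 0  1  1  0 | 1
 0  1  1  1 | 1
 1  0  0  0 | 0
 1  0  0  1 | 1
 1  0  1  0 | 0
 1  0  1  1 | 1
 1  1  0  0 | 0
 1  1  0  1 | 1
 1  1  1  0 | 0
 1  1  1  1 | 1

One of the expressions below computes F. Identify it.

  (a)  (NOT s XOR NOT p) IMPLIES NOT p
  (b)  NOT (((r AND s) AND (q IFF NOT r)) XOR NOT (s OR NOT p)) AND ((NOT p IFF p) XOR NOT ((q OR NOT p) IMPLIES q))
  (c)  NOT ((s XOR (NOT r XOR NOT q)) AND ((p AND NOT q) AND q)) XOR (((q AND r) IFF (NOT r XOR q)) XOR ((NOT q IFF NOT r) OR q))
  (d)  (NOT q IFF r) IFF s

(b) fails at (0,0,1,1): the formula yields 0, F is 1.
(c) fails at (0,0,0,0): the formula yields 0, F is 1.
(d) fails at (0,0,0,1): the formula yields 0, F is 1.
Only (a) survives; checking it on all 16 rows confirms it matches F.

a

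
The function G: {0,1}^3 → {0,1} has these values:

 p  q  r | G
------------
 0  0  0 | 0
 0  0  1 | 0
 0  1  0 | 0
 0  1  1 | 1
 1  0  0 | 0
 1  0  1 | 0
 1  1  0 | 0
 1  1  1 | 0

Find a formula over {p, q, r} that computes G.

Only row (0,1,1) gives 1. That row's minterm ¬p·q·r is G directly.

G(p, q, r) = (¬p ∧ q) ∧ r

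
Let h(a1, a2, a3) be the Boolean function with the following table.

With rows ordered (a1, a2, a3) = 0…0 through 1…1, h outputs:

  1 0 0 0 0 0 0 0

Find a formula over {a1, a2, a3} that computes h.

The output is 1 only when every input is 0 — NOR of all inputs.

h(a1, a2, a3) = ¬((a1 ∨ a2) ∨ a3)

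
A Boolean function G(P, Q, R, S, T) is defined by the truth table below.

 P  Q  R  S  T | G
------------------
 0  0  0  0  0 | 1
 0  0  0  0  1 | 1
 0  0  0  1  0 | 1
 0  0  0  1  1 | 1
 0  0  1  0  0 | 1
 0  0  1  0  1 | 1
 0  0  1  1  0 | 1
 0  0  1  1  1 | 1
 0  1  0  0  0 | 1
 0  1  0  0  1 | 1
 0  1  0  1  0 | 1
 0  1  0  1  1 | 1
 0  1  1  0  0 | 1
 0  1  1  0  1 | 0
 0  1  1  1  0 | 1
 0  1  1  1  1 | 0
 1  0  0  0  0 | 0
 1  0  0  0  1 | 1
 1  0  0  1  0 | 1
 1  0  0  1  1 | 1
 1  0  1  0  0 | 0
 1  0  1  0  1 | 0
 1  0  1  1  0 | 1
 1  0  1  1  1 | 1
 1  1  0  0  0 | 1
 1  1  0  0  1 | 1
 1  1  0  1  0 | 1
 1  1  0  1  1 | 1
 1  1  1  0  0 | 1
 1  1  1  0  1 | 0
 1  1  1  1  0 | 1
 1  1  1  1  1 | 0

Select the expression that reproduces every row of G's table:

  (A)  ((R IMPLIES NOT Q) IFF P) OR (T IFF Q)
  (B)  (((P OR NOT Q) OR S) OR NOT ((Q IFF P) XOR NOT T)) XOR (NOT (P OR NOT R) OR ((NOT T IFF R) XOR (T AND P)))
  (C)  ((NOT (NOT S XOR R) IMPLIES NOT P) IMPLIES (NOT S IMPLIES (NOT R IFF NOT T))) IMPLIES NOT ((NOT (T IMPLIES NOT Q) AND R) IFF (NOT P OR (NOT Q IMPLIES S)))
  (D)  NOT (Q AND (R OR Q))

C

(A): at (0,0,0,0,1) it gives 0, but G = 1 — eliminated.
(B): at (0,0,0,0,1) it gives 0, but G = 1 — eliminated.
(D): at (0,1,0,0,0) it gives 0, but G = 1 — eliminated.
That leaves (C). Evaluating it on every row reproduces the table of G exactly.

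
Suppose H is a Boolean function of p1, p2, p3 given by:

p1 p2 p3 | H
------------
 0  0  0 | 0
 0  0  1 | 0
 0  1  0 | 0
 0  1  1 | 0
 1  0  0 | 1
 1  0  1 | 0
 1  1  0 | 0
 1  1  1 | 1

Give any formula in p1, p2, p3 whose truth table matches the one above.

H(p1, p2, p3) = ((p1 AND NOT p2) AND NOT p3) OR ((p1 AND p2) AND p3)

The 1-rows are (1,0,0), (1,1,1). Each contributes one minterm — p1·¬p2·¬p3; p1·p2·p3 — and their disjunction is a sum-of-products form of H.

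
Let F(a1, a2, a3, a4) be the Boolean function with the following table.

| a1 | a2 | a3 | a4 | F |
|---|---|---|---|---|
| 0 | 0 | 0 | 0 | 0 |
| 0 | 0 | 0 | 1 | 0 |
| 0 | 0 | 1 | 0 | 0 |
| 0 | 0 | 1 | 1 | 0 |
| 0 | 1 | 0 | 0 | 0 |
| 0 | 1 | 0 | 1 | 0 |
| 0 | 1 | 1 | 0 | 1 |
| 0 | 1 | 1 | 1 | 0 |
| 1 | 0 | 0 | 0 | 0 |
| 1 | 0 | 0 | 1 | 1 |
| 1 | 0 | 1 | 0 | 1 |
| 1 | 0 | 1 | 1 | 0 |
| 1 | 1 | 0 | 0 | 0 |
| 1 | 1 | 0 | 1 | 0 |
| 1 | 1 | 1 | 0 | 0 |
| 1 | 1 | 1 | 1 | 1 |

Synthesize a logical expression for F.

F(a1, a2, a3, a4) = (((((¬a1 ∧ a2) ∧ a3) ∧ ¬a4) ∨ (((a1 ∧ ¬a2) ∧ ¬a3) ∧ a4)) ∨ (((a1 ∧ ¬a2) ∧ a3) ∧ ¬a4)) ∨ (((a1 ∧ a2) ∧ a3) ∧ a4)

The 1-rows are (0,1,1,0), (1,0,0,1), (1,0,1,0), (1,1,1,1). Each contributes one minterm — ¬a1·a2·a3·¬a4; a1·¬a2·¬a3·a4; a1·¬a2·a3·¬a4; a1·a2·a3·a4 — and their disjunction is a sum-of-products form of F.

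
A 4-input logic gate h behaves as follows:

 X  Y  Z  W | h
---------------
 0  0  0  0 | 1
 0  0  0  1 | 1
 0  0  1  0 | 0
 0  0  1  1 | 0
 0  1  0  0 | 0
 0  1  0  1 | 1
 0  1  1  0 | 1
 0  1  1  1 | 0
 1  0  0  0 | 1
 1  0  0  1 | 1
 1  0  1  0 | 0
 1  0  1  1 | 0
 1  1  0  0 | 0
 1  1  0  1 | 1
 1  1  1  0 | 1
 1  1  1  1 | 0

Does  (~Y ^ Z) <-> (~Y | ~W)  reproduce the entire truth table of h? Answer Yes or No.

Check the formula against h row by row:
  X=0, Y=0, Z=0, W=0: formula gives 1, h = 1 ✓
  X=0, Y=0, Z=0, W=1: formula gives 1, h = 1 ✓
  X=0, Y=0, Z=1, W=0: formula gives 0, h = 0 ✓
  X=0, Y=0, Z=1, W=1: formula gives 0, h = 0 ✓
  … (the remaining 12 rows also agree.)
Every row agrees, so the formula is equivalent.

Yes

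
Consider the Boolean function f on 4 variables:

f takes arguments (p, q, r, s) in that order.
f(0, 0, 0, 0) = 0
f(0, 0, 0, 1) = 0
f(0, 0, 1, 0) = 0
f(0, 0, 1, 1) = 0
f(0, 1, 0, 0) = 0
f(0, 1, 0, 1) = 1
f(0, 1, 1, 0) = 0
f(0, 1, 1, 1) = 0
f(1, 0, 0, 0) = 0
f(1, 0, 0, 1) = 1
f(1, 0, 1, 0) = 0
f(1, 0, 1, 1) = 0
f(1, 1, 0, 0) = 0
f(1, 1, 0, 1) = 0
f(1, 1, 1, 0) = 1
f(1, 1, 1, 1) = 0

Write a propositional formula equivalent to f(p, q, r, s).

f(p, q, r, s) = ((((not p and q) and not r) and s) or (((p and not q) and not r) and s)) or (((p and q) and r) and not s)

Collect the rows where f=1 — (0,1,0,1), (1,0,0,1), (1,1,1,0) — and write one minterm per row: ¬p·q·¬r·s, p·¬q·¬r·s, p·q·r·¬s. Their union (logical OR) reproduces the table exactly.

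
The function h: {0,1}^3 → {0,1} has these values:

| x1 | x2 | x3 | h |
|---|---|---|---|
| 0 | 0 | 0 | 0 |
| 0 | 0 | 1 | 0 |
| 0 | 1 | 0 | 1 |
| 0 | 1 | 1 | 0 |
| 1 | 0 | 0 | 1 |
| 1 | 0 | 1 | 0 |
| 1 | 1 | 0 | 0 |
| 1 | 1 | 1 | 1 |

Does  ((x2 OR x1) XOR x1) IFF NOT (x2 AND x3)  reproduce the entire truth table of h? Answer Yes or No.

No

Test each input against both h and the formula:
  x1=0, x2=0, x3=0: formula gives 0, h = 0 ✓
  x1=0, x2=0, x3=1: formula gives 0, h = 0 ✓
  x1=0, x2=1, x3=0: formula gives 1, h = 1 ✓
  x1=0, x2=1, x3=1: formula gives 0, h = 0 ✓
  x1=1, x2=0, x3=0: formula gives 0, but h = 1 ✗
Since they disagree at (1,0,0), the expression is not a correct formula for h.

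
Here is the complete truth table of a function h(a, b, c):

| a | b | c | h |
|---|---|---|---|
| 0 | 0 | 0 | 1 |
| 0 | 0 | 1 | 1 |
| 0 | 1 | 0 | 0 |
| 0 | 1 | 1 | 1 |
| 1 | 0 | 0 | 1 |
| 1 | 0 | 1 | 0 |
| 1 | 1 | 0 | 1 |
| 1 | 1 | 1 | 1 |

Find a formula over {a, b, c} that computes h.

h is 0 on only 2 rows — (0,1,0), (1,0,1). Writing each as a minterm (¬a·b·¬c, a·¬b·c) and OR-ing them characterizes exactly where h=0, so h is the negation of that disjunction.

h(a, b, c) = (((a' · b) · c') + ((a · b') · c))'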